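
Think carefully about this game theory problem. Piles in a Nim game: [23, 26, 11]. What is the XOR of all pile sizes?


We need the XOR (exclusive or) of all pile sizes.
After XOR-ing pile 1 (size 23): 0 XOR 23 = 23
After XOR-ing pile 2 (size 26): 23 XOR 26 = 13
After XOR-ing pile 3 (size 11): 13 XOR 11 = 6
The Nim-value of this position is 6.

6


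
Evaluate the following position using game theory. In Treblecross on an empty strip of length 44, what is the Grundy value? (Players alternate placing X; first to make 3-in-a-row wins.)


Treblecross: place X on empty cells; 3-in-a-row wins.
Playing within two cells of an existing X lets the opponent win at once, so sensible play treats the cells i-2..i+2 around each X as dead. The player left with no safe cell loses, so this is a normal-play take-away game on strips of safe cells.
Placing X at cell i (0-indexed) of a strip of k safe cells leaves independent strips of sizes max(0, i-2) and max(0, k-i-3). Hence G(k) = mex{ G(max(0,i-2)) XOR G(max(0,k-i-3)) : 0 <= i < k }, with G(0) = 0.
G(1): splits (0,0):0^0=0 -> mex({0}) = 1
G(2): splits (0,0):0^0=0 -> mex({0}) = 1
G(3): splits (0,0):0^0=0 -> mex({0}) = 1
G(4): splits (0,1):0^1=1 (0,0):0^0=0 -> mex({0, 1}) = 2
G(5): splits (0,2):0^1=1 (0,1):0^1=1 (0,0):0^0=0 -> mex({0, 1}) = 2
G(6) = mex({1}) = 0
G(7) = mex({0, 1, 2}) = 3
G(8) = mex({0, 1, 2}) = 3
G(9) = mex({0, 2}) = 1
G(10) = mex({0, 2, 3}) = 1
G(11) = mex({0, 3}) = 1
G(12) = mex({1, 3}) = 0
G(13) = mex({0, 1, 2, 3}) = 4
G(14) = mex({0, 1, 2}) = 3
G(15) = mex({0, 1, 2}) = 3
G(16) = mex({0, 1, 2, 4}) = 3
G(17) = mex({0, 1, 3, 4}) = 2
G(18) = mex({0, 1, 3, 4}) = 2
G(19) = mex({0, 1, 3, 5}) = 2
G(20) = mex({0, 1, 2, 3, 5}) = 4
G(21) = mex({0, 1, 2, 3, 5}) = 4
G(22) = mex({1, 2, 6}) = 0
G(23) = mex({0, 1, 2, 3, 4, 6}) = 5
G(24) = mex({0, 1, 2, 3, 4}) = 5
G(25) = mex({0, 1, 3, 4, 7}) = 2
G(26) = mex({0, 1, 3, 4, 5, 7}) = 2
G(27) = mex({0, 1, 3, 5}) = 2
G(28) = mex({0, 1, 2, 5}) = 3
G(29) = mex({0, 1, 2, 4, 5, 6}) = 3
G(30) = mex({1, 2, 4, 6}) = 0
G(31) = mex({0, 1, 2, 3, 4, 6}) = 5
G(32) = mex({1, 2, 3, 4, 7}) = 0
G(33) = mex({0, 3, 7}) = 1
G(34) = mex({0, 2, 3, 5, 7}) = 1
G(35) = mex({0, 2, 3, 5, 6}) = 1
G(36) = mex({0, 1, 2, 5, 6}) = 3
G(37) = mex({0, 1, 2, 4, 5, 6}) = 3
G(38) = mex({0, 1, 2, 4}) = 3
G(39) = mex({0, 1, 2, 3, 4, 7}) = 5
G(40) = mex({0, 1, 2, 3, 4, 5, 7}) = 6
G(41) = mex({0, 1, 2, 3, 5, 7}) = 4
G(42) = mex({0, 1, 2, 3, 5, 6, 7}) = 4
G(43) = mex({0, 2, 3, 5, 6}) = 1
G(44) = mex({1, 2, 3, 4, 5, 6}) = 0
Therefore G(44) = 0.

0


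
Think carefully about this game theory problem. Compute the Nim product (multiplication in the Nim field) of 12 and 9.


Nim multiplication is bilinear over XOR: (u XOR v) * w = (u*w) XOR (v*w).
So we split each operand into its bit components and XOR the pairwise Nim products.
12 = 4 + 8 (as XOR of powers of 2).
9 = 1 + 8 (as XOR of powers of 2).
Using the standard Nim-product table on single bits:
  2*2 = 3,   2*4 = 8,   2*8 = 12,
  4*4 = 6,   4*8 = 11,  8*8 = 13,
and  1*x = x (identity), k*l = l*k (commutative).
Pairwise Nim products:
  4 * 1 = 4
  4 * 8 = 11
  8 * 1 = 8
  8 * 8 = 13
XOR them: 4 XOR 11 XOR 8 XOR 13 = 10.
Result: 12 * 9 = 10 (in Nim).

10


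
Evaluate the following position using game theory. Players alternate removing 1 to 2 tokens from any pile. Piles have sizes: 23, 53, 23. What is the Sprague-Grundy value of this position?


Subtraction set: {1, 2}
For this subtraction set, G(n) = n mod 3 (period = max + 1 = 3).
Pile 1 (size 23): G(23) = 23 mod 3 = 2
Pile 2 (size 53): G(53) = 53 mod 3 = 2
Pile 3 (size 23): G(23) = 23 mod 3 = 2
Total Grundy value = XOR of all: 2 XOR 2 XOR 2 = 2

2


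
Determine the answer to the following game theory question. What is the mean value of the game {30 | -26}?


Game = {30 | -26}, a switch {a | b} with numbers a > b.
Its thermograph has left wall a - t and right wall b + t, which meet at t = (a - b)/2, where both equal (a + b)/2. So the mast (mean value) is at (a + b)/2.
Mean = (30 + (-26))/2 = 4/2 = 2

2


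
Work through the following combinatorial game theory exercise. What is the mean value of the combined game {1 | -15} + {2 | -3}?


G1 = {1 | -15}, G2 = {2 | -3}
Each is a switch {a | b} with numbers a > b; its mean value is (a + b)/2, and mean value is additive over game sums: m(G1 + G2) = m(G1) + m(G2).
Mean of G1 = (1 + (-15))/2 = -14/2 = -7
Mean of G2 = (2 + (-3))/2 = -1/2 = -1/2
Mean of G1 + G2 = -7 + -1/2 = -15/2

-15/2


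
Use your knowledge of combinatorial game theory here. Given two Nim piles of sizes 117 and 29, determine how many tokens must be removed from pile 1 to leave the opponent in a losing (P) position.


Piles: 117 and 29
Current XOR: 117 XOR 29 = 104 (non-zero, so this is an N-position).
To make the XOR zero, we need to find a move that balances the piles.
For pile 1 (size 117): target = 117 XOR 104 = 29
We reduce pile 1 from 117 to 29.
Tokens removed: 117 - 29 = 88
Verification: 29 XOR 29 = 0

88


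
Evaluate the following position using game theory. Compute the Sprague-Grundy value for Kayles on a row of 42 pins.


Kayles: a move removes 1 or 2 adjacent pins from a contiguous row.
Removing pins from a row of k leaves two independent rows (a, b) with a + b = k - 1 (one pin) or a + b = k - 2 (two pins); an end removal gives a = 0.
By Sprague-Grundy, G(k) = mex{ G(a) XOR G(b) } over all these splits. G(0) = 0.
G(1): splits (0,0):0^0=0 -> mex({0}) = 1
G(2): splits (0,1):0^1=1 (0,0):0^0=0 -> mex({0, 1}) = 2
G(3): splits (0,2):0^2=2 (1,1):1^1=0 (0,1):0^1=1 -> mex({0, 1, 2}) = 3
G(4): splits (0,3):0^3=3 (1,2):1^2=3 (0,2):0^2=2 (1,1):1^1=0 -> mex({0, 2, 3}) = 1
G(5): splits (0,4):0^1=1 (1,3):1^3=2 (2,2):2^2=0 (0,3):0^3=3 (1,2):1^2=3 -> mex({0, 1, 2, 3}) = 4
G(6) = mex({0, 1, 2, 4}) = 3
G(7) = mex({0, 1, 3, 4, 5}) = 2
G(8) = mex({0, 2, 3, 5, 6}) = 1
G(9) = mex({0, 1, 2, 3, 6, 7}) = 4
G(10) = mex({0, 1, 3, 4, 5, 7}) = 2
G(11) = mex({0, 1, 2, 3, 4, 5}) = 6
G(12) = mex({0, 1, 2, 3, 5, 6, 7}) = 4
G(13) = mex({0, 2, 3, 4, 6, 7}) = 1
G(14) = mex({0, 1, 4, 5, 6, 7}) = 2
G(15) = mex({0, 1, 2, 3, 4, 5, 6}) = 7
G(16) = mex({0, 2, 3, 5, 6, 7}) = 1
G(17) = mex({0, 1, 2, 3, 5, 6, 7}) = 4
G(18) = mex({0, 1, 2, 4, 5, 6}) = 3
G(19) = mex({0, 1, 3, 4, 5, 7}) = 2
G(20) = mex({0, 2, 3, 4, 5, 6, 7}) = 1
G(21) = mex({0, 1, 2, 3, 5, 6, 7}) = 4
G(22) = mex({0, 1, 2, 3, 4, 5, 7}) = 6
G(23) = mex({0, 1, 2, 3, 4, 5, 6}) = 7
G(24) = mex({0, 1, 2, 3, 5, 6, 7}) = 4
G(25) = mex({0, 2, 3, 4, 6, 7}) = 1
G(26) = mex({0, 1, 3, 4, 5, 6, 7}) = 2
G(27) = mex({0, 1, 2, 3, 4, 5, 6, 7}) = 8
G(28) = mex({0, 1, 2, 3, 4, 6, 7, 8}) = 5
G(29) = mex({0, 1, 2, 3, 5, 6, 7, 8, 9}) = 4
G(30) = mex({0, 1, 2, 3, 4, 5, 6, 9, 10}) = 7
G(31) = mex({0, 1, 3, 4, 5, 7, 10, 11}) = 2
G(32) = mex({0, 2, 3, 4, 5, 6, 7, 9, 11}) = 1
G(33) = mex({0, 1, 2, 3, 4, 5, 6, 7, 9, 12}) = 8
G(34) = mex({0, 1, 2, 3, 4, 5, 7, 8, 11, 12}) = 6
G(35) = mex({0, 1, 2, 3, 4, 5, 6, 8, 9, 10, 11}) = 7
G(36) = mex({0, 1, 2, 3, 5, 6, 7, 9, 10}) = 4
G(37) = mex({0, 2, 3, 4, 6, 7, 9, 10, 11, 12}) = 1
G(38) = mex({0, 1, 3, 4, 5, 6, 7, 9, 10, 11, 12}) = 2
G(39) = mex({0, 1, 2, 4, 5, 6, 7, 9, 10, 12, 14}) = 3
G(40) = mex({0, 2, 3, 4, 6, 7, 11, 12, 14}) = 1
G(41) = mex({0, 1, 2, 3, 5, 6, 7, 9, 10, 11, 12}) = 4
G(42) = mex({0, 1, 2, 3, 4, 5, 6, 9, 10}) = 7
Therefore G(42) = 7.

7


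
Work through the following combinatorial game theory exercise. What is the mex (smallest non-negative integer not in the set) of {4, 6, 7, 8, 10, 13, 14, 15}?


Set = {4, 6, 7, 8, 10, 13, 14, 15}
0 is NOT in the set. This is the mex.
mex = 0

0


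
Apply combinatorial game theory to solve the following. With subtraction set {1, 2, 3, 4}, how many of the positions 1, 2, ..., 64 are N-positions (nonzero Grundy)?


Subtraction set S = {1, 2, 3, 4}, so G(n) = n mod 5.
G(n) = 0 when n is a multiple of 5.
Multiples of 5 in [1, 64]: 12
N-positions (nonzero Grundy) = 64 - 12 = 52

52


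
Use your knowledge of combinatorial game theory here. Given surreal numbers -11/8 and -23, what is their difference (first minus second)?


x = -11/8, y = -23
Converting to common denominator: 8
x = -11/8, y = -184/8
x - y = -11/8 - -23 = 173/8

173/8


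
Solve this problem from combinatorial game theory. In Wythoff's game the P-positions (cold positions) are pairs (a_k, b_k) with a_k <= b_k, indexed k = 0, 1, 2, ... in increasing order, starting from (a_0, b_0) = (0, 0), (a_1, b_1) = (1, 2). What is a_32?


By Wythoff's theorem, a_k = floor(k * phi) and b_k = floor(k * phi^2) = a_k + k, where phi = (1 + sqrt(5))/2 is the golden ratio.
phi = (1 + sqrt(5))/2 = 1.618034
k = 32
k * phi = 32 * 1.618034 = 51.777088
a_32 = floor(k * phi) = 51

51


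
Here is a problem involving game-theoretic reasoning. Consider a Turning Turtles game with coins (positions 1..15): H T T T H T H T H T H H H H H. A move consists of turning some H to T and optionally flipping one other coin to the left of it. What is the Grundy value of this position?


Coins: H T T T H T H T H T H H H H H
Key fact: a single head at position k behaves exactly like a Nim heap of size k (turning it to T and optionally flipping a coin at j < k corresponds to moving the heap from k to j, or to 0), and heads combine as a disjunctive sum (two heads at the same place would cancel, matching j XOR j = 0). So the Nim-value is the XOR of the 1-indexed positions of the heads.
Face-up positions (1-indexed): [1, 5, 7, 9, 11, 12, 13, 14, 15]
XOR 0 with 1: 0 XOR 1 = 1
XOR 1 with 5: 1 XOR 5 = 4
XOR 4 with 7: 4 XOR 7 = 3
XOR 3 with 9: 3 XOR 9 = 10
XOR 10 with 11: 10 XOR 11 = 1
XOR 1 with 12: 1 XOR 12 = 13
XOR 13 with 13: 13 XOR 13 = 0
XOR 0 with 14: 0 XOR 14 = 14
XOR 14 with 15: 14 XOR 15 = 1
Nim-value = 1

1


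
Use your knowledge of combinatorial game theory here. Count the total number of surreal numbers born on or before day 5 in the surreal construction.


Day 0: {|} = 0 is born. Count = 1.
Day n: the number of surreal numbers born by day n is 2^(n+1) - 1.
By day 0: 2^1 - 1 = 1
By day 1: 2^2 - 1 = 3
By day 2: 2^3 - 1 = 7
By day 3: 2^4 - 1 = 15
By day 4: 2^5 - 1 = 31
By day 5: 2^6 - 1 = 63
By day 5: 63 surreal numbers.

63


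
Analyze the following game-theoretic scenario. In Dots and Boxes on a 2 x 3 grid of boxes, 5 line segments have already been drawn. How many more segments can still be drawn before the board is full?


Grid: 2 x 3 boxes, i.e. 3 rows and 4 columns of dots.
Horizontal edges: (rows + 1) * cols = 3 * 3 = 9
Vertical edges: rows * (cols + 1) = 2 * 4 = 8
Total edges: 9 + 8 = 17
Edges drawn: 5
Remaining: 17 - 5 = 12

12


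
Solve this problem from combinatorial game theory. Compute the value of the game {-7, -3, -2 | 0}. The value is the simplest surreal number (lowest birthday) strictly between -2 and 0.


Left options: {-7, -3, -2}, max = -2
Right options: {0}, min = 0
All options are numbers and max(Left) < min(Right), so by the simplicity theorem the value is the simplest (earliest-born) number strictly between -2 and 0.
The only integer strictly between -2 and 0 is -1.
No non-integer in the interval can be simpler: if x is a non-integer in the interval, then floor(x) or ceil(x) also lies in the interval (the interval contains an integer), and both are proper prefixes of x's sign expansion, i.e. born earlier. So the game value is -1.
Game value = -1

-1


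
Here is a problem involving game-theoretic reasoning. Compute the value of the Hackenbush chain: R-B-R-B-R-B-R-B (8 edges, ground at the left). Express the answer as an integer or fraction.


Edges (from ground): R-B-R-B-R-B-R-B
By Berlekamp's sign-expansion rule, a Blue-Red Hackenbush stalk has the value of the surreal number whose sign sequence is the edge sequence with B -> + and R -> -.
Sign sequence: -+-+-+-+
Trace the sign expansion in the surreal number tree, starting from 0:
Edge 1: R (sign -) -> bounds (-inf, 0), value = -1
Edge 2: B (sign +) -> bounds (-1, 0), value = -1/2
Edge 3: R (sign -) -> bounds (-1, -1/2), value = -3/4
Edge 4: B (sign +) -> bounds (-3/4, -1/2), value = -5/8
Edge 5: R (sign -) -> bounds (-3/4, -5/8), value = -11/16
Edge 6: B (sign +) -> bounds (-11/16, -5/8), value = -21/32
Edge 7: R (sign -) -> bounds (-11/16, -21/32), value = -43/64
Edge 8: B (sign +) -> bounds (-43/64, -21/32), value = -85/128
Game value = -85/128

-85/128


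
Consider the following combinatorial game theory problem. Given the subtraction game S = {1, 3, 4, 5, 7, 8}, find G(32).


The subtraction set is S = {1, 3, 4, 5, 7, 8}.
G(k) = mex{ G(k - s) : s in S, s <= k }. We compute iteratively: G(0) = 0.
G(1) = mex({0}) = 1
G(2) = mex({1}) = 0
G(3) = mex({0}) = 1
G(4) = mex({0, 1}) = 2
G(5) = mex({0, 1, 2}) = 3
G(6) = mex({0, 1, 3}) = 2
G(7) = mex({0, 1, 2}) = 3
G(8) = mex({0, 1, 2, 3}) = 4
G(9) = mex({0, 1, 2, 3, 4}) = 5
G(10) = mex({0, 1, 2, 3, 5}) = 4
G(11) = mex({1, 2, 3, 4}) = 0
G(12) = mex({0, 2, 3, 4, 5}) = 1
G(13) = mex({1, 2, 3, 4, 5}) = 0
G(14) = mex({0, 2, 3, 4, 5}) = 1
G(15) = mex({0, 1, 3, 4}) = 2
G(16) = mex({0, 1, 2, 4, 5}) = 3
G(17) = mex({0, 1, 3, 4, 5}) = 2
G(18) = mex({0, 1, 2, 4}) = 3
Observe that G(11)..G(18) = 0, 1, 0, 1, 2, 3, 2, 3 repeats G(0)..G(7) = 0, 1, 0, 1, 2, 3, 2, 3.
For k >= max(S) = 8, G(k) is determined by the previous 8 values G(k-8)..G(k-1); a window of 8 consecutive values has recurred shifted by 11, so by induction G(k + 11) = G(k) for all k >= 0: the sequence is periodic from the start with period 11.
One period: G(0..10) = 0, 1, 0, 1, 2, 3, 2, 3, 4, 5, 4.
32 mod 11 = 10, so G(32) = G(10) = 4.

4


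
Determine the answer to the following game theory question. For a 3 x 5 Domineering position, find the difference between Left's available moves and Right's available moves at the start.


Board is 3 x 5 (rows x cols).
Left (vertical) placements: (rows-1) * cols = 2 * 5 = 10
Right (horizontal) placements: rows * (cols-1) = 3 * 4 = 12
Advantage = Left - Right = 10 - 12 = -2

-2


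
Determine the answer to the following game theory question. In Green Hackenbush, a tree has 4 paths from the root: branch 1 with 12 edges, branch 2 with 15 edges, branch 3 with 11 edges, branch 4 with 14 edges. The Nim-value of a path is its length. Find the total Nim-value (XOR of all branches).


The tree has 4 branches from the ground vertex.
In Green Hackenbush, the Nim-value of a simple path of length k is k.
Branch 1: length 12, Nim-value = 12
Branch 2: length 15, Nim-value = 15
Branch 3: length 11, Nim-value = 11
Branch 4: length 14, Nim-value = 14
Total Nim-value = XOR of all branch values:
0 XOR 12 = 12
12 XOR 15 = 3
3 XOR 11 = 8
8 XOR 14 = 6
Nim-value of the tree = 6

6


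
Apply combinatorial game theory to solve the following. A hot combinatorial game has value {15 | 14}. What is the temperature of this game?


The game is {15 | 14}, a switch {a | b} with numbers a > b.
Cooling {a | b} by t gives {a - t | b + t}, which stops being hot when a - t = b + t, i.e. at t = (a - b)/2. So the temperature of a switch is (a - b)/2.
Temperature = (Left option - Right option) / 2
= (15 - (14)) / 2
= 1 / 2
= 1/2

1/2


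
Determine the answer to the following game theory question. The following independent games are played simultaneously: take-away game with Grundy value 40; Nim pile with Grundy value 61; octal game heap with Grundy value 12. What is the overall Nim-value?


By the Sprague-Grundy theorem, the Grundy value of a sum of games is the XOR of individual Grundy values.
take-away game: Grundy value = 40. Running XOR: 0 XOR 40 = 40
Nim pile: Grundy value = 61. Running XOR: 40 XOR 61 = 21
octal game heap: Grundy value = 12. Running XOR: 21 XOR 12 = 25
The combined Grundy value is 25.

25


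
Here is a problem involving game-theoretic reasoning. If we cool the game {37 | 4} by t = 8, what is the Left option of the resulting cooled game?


Original game: {37 | 4} (a switch {a | b} with a > b).
Cooling by t (for t below the temperature (a - b)/2 = 33/2) taxes each move by t: {a | b} cooled by t is {a - t | b + t}.
Cooling amount: t = 8
Cooled Left option: 37 - 8 = 29
Cooled Right option: 4 + 8 = 12
Cooled game: {29 | 12}
Left option = 29

29


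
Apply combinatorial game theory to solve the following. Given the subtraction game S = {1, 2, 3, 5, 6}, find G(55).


The subtraction set is S = {1, 2, 3, 5, 6}.
G(k) = mex{ G(k - s) : s in S, s <= k }. We compute iteratively: G(0) = 0.
G(1) = mex({0}) = 1
G(2) = mex({0, 1}) = 2
G(3) = mex({0, 1, 2}) = 3
G(4) = mex({1, 2, 3}) = 0
G(5) = mex({0, 2, 3}) = 1
G(6) = mex({0, 1, 3}) = 2
G(7) = mex({0, 1, 2}) = 3
G(8) = mex({1, 2, 3}) = 0
G(9) = mex({0, 2, 3}) = 1
Observe that G(4)..G(9) = 0, 1, 2, 3, 0, 1 repeats G(0)..G(5) = 0, 1, 2, 3, 0, 1.
For k >= max(S) = 6, G(k) is determined by the previous 6 values G(k-6)..G(k-1); a window of 6 consecutive values has recurred shifted by 4, so by induction G(k + 4) = G(k) for all k >= 0: the sequence is periodic from the start with period 4.
One period: G(0..3) = 0, 1, 2, 3.
55 mod 4 = 3, so G(55) = G(3) = 3.

3


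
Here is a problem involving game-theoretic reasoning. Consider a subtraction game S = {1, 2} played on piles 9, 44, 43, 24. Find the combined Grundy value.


Subtraction set: {1, 2}
For this subtraction set, G(n) = n mod 3 (period = max + 1 = 3).
Pile 1 (size 9): G(9) = 9 mod 3 = 0
Pile 2 (size 44): G(44) = 44 mod 3 = 2
Pile 3 (size 43): G(43) = 43 mod 3 = 1
Pile 4 (size 24): G(24) = 24 mod 3 = 0
Total Grundy value = XOR of all: 0 XOR 2 XOR 1 XOR 0 = 3

3


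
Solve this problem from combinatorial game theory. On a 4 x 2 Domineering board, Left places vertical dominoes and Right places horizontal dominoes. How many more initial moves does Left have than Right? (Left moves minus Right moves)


Board is 4 x 2 (rows x cols).
Left (vertical) placements: (rows-1) * cols = 3 * 2 = 6
Right (horizontal) placements: rows * (cols-1) = 4 * 1 = 4
Advantage = Left - Right = 6 - 4 = 2

2


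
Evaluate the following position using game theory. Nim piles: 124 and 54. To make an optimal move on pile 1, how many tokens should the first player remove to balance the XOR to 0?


Piles: 124 and 54
Current XOR: 124 XOR 54 = 74 (non-zero, so this is an N-position).
To make the XOR zero, we need to find a move that balances the piles.
For pile 1 (size 124): target = 124 XOR 74 = 54
We reduce pile 1 from 124 to 54.
Tokens removed: 124 - 54 = 70
Verification: 54 XOR 54 = 0

70


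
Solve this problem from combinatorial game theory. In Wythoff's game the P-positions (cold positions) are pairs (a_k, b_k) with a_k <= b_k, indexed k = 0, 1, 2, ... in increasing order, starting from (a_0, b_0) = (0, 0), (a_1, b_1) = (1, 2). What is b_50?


By Wythoff's theorem, a_k = floor(k * phi) and b_k = floor(k * phi^2) = a_k + k, where phi = (1 + sqrt(5))/2 is the golden ratio.
phi = (1 + sqrt(5))/2 = 1.618034
phi^2 = phi + 1 = 2.618034
k = 50
k * phi^2 = 50 * 2.618034 = 130.901699
b_50 = floor(k * phi^2) = 130 (check: a_50 + k = 80 + 50 = 130)

130


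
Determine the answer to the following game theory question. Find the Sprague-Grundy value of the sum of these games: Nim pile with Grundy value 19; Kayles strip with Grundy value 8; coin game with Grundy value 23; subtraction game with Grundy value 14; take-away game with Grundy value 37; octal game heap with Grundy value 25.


By the Sprague-Grundy theorem, the Grundy value of a sum of games is the XOR of individual Grundy values.
Nim pile: Grundy value = 19. Running XOR: 0 XOR 19 = 19
Kayles strip: Grundy value = 8. Running XOR: 19 XOR 8 = 27
coin game: Grundy value = 23. Running XOR: 27 XOR 23 = 12
subtraction game: Grundy value = 14. Running XOR: 12 XOR 14 = 2
take-away game: Grundy value = 37. Running XOR: 2 XOR 37 = 39
octal game heap: Grundy value = 25. Running XOR: 39 XOR 25 = 62
The combined Grundy value is 62.

62


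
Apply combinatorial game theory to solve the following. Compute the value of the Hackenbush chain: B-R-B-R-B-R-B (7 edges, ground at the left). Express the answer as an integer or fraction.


Edges (from ground): B-R-B-R-B-R-B
By Berlekamp's sign-expansion rule, a Blue-Red Hackenbush stalk has the value of the surreal number whose sign sequence is the edge sequence with B -> + and R -> -.
Sign sequence: +-+-+-+
Trace the sign expansion in the surreal number tree, starting from 0:
Edge 1: B (sign +) -> bounds (0, +inf), value = 1
Edge 2: R (sign -) -> bounds (0, 1), value = 1/2
Edge 3: B (sign +) -> bounds (1/2, 1), value = 3/4
Edge 4: R (sign -) -> bounds (1/2, 3/4), value = 5/8
Edge 5: B (sign +) -> bounds (5/8, 3/4), value = 11/16
Edge 6: R (sign -) -> bounds (5/8, 11/16), value = 21/32
Edge 7: B (sign +) -> bounds (21/32, 11/16), value = 43/64
Game value = 43/64

43/64


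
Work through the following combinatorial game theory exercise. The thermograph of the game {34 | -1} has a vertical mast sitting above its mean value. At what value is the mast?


Game = {34 | -1}, a switch {a | b} with numbers a > b.
Its thermograph has left wall a - t and right wall b + t, which meet at t = (a - b)/2, where both equal (a + b)/2. So the mast (mean value) is at (a + b)/2.
Mean = (34 + (-1))/2 = 33/2 = 33/2

33/2


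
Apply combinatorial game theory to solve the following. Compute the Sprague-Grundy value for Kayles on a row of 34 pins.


Kayles: a move removes 1 or 2 adjacent pins from a contiguous row.
Removing pins from a row of k leaves two independent rows (a, b) with a + b = k - 1 (one pin) or a + b = k - 2 (two pins); an end removal gives a = 0.
By Sprague-Grundy, G(k) = mex{ G(a) XOR G(b) } over all these splits. G(0) = 0.
G(1): splits (0,0):0^0=0 -> mex({0}) = 1
G(2): splits (0,1):0^1=1 (0,0):0^0=0 -> mex({0, 1}) = 2
G(3): splits (0,2):0^2=2 (1,1):1^1=0 (0,1):0^1=1 -> mex({0, 1, 2}) = 3
G(4): splits (0,3):0^3=3 (1,2):1^2=3 (0,2):0^2=2 (1,1):1^1=0 -> mex({0, 2, 3}) = 1
G(5): splits (0,4):0^1=1 (1,3):1^3=2 (2,2):2^2=0 (0,3):0^3=3 (1,2):1^2=3 -> mex({0, 1, 2, 3}) = 4
G(6) = mex({0, 1, 2, 4}) = 3
G(7) = mex({0, 1, 3, 4, 5}) = 2
G(8) = mex({0, 2, 3, 5, 6}) = 1
G(9) = mex({0, 1, 2, 3, 6, 7}) = 4
G(10) = mex({0, 1, 3, 4, 5, 7}) = 2
G(11) = mex({0, 1, 2, 3, 4, 5}) = 6
G(12) = mex({0, 1, 2, 3, 5, 6, 7}) = 4
G(13) = mex({0, 2, 3, 4, 6, 7}) = 1
G(14) = mex({0, 1, 4, 5, 6, 7}) = 2
G(15) = mex({0, 1, 2, 3, 4, 5, 6}) = 7
G(16) = mex({0, 2, 3, 5, 6, 7}) = 1
G(17) = mex({0, 1, 2, 3, 5, 6, 7}) = 4
G(18) = mex({0, 1, 2, 4, 5, 6}) = 3
G(19) = mex({0, 1, 3, 4, 5, 7}) = 2
G(20) = mex({0, 2, 3, 4, 5, 6, 7}) = 1
G(21) = mex({0, 1, 2, 3, 5, 6, 7}) = 4
G(22) = mex({0, 1, 2, 3, 4, 5, 7}) = 6
G(23) = mex({0, 1, 2, 3, 4, 5, 6}) = 7
G(24) = mex({0, 1, 2, 3, 5, 6, 7}) = 4
G(25) = mex({0, 2, 3, 4, 6, 7}) = 1
G(26) = mex({0, 1, 3, 4, 5, 6, 7}) = 2
G(27) = mex({0, 1, 2, 3, 4, 5, 6, 7}) = 8
G(28) = mex({0, 1, 2, 3, 4, 6, 7, 8}) = 5
G(29) = mex({0, 1, 2, 3, 5, 6, 7, 8, 9}) = 4
G(30) = mex({0, 1, 2, 3, 4, 5, 6, 9, 10}) = 7
G(31) = mex({0, 1, 3, 4, 5, 7, 10, 11}) = 2
G(32) = mex({0, 2, 3, 4, 5, 6, 7, 9, 11}) = 1
G(33) = mex({0, 1, 2, 3, 4, 5, 6, 7, 9, 12}) = 8
G(34) = mex({0, 1, 2, 3, 4, 5, 7, 8, 11, 12}) = 6
Therefore G(34) = 6.

6


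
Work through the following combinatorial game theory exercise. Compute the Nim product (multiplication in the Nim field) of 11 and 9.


Nim multiplication is bilinear over XOR: (u XOR v) * w = (u*w) XOR (v*w).
So we split each operand into its bit components and XOR the pairwise Nim products.
11 = 1 + 2 + 8 (as XOR of powers of 2).
9 = 1 + 8 (as XOR of powers of 2).
Using the standard Nim-product table on single bits:
  2*2 = 3,   2*4 = 8,   2*8 = 12,
  4*4 = 6,   4*8 = 11,  8*8 = 13,
and  1*x = x (identity), k*l = l*k (commutative).
Pairwise Nim products:
  1 * 1 = 1
  1 * 8 = 8
  2 * 1 = 2
  2 * 8 = 12
  8 * 1 = 8
  8 * 8 = 13
XOR them: 1 XOR 8 XOR 2 XOR 12 XOR 8 XOR 13 = 2.
Result: 11 * 9 = 2 (in Nim).

2


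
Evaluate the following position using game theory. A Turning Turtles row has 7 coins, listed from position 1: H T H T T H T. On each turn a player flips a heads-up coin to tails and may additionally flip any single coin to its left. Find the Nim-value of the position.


Coins: H T H T T H T
Key fact: a single head at position k behaves exactly like a Nim heap of size k (turning it to T and optionally flipping a coin at j < k corresponds to moving the heap from k to j, or to 0), and heads combine as a disjunctive sum (two heads at the same place would cancel, matching j XOR j = 0). So the Nim-value is the XOR of the 1-indexed positions of the heads.
Face-up positions (1-indexed): [1, 3, 6]
XOR 0 with 1: 0 XOR 1 = 1
XOR 1 with 3: 1 XOR 3 = 2
XOR 2 with 6: 2 XOR 6 = 4
Nim-value = 4

4


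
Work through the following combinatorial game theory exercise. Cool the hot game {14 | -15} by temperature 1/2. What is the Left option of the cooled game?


Original game: {14 | -15} (a switch {a | b} with a > b).
Cooling by t (for t below the temperature (a - b)/2 = 29/2) taxes each move by t: {a | b} cooled by t is {a - t | b + t}.
Cooling amount: t = 1/2
Cooled Left option: 14 - 1/2 = 27/2
Cooled Right option: -15 + 1/2 = -29/2
Cooled game: {27/2 | -29/2}
Left option = 27/2

27/2


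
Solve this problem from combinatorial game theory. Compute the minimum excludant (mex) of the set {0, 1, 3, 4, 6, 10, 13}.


Set = {0, 1, 3, 4, 6, 10, 13}
0 is in the set.
1 is in the set.
2 is NOT in the set. This is the mex.
mex = 2

2


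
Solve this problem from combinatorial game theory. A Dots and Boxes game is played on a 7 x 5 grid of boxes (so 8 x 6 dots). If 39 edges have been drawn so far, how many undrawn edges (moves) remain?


Grid: 7 x 5 boxes, i.e. 8 rows and 6 columns of dots.
Horizontal edges: (rows + 1) * cols = 8 * 5 = 40
Vertical edges: rows * (cols + 1) = 7 * 6 = 42
Total edges: 40 + 42 = 82
Edges drawn: 39
Remaining: 82 - 39 = 43

43


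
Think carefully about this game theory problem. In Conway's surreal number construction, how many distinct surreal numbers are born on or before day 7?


Day 0: {|} = 0 is born. Count = 1.
Day n: the number of surreal numbers born by day n is 2^(n+1) - 1.
By day 0: 2^1 - 1 = 1
By day 1: 2^2 - 1 = 3
By day 2: 2^3 - 1 = 7
By day 3: 2^4 - 1 = 15
By day 4: 2^5 - 1 = 31
By day 5: 2^6 - 1 = 63
By day 6: 2^7 - 1 = 127
By day 7: 2^8 - 1 = 255
By day 7: 255 surreal numbers.

255


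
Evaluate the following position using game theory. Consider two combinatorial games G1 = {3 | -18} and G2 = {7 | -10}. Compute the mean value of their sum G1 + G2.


G1 = {3 | -18}, G2 = {7 | -10}
Each is a switch {a | b} with numbers a > b; its mean value is (a + b)/2, and mean value is additive over game sums: m(G1 + G2) = m(G1) + m(G2).
Mean of G1 = (3 + (-18))/2 = -15/2 = -15/2
Mean of G2 = (7 + (-10))/2 = -3/2 = -3/2
Mean of G1 + G2 = -15/2 + -3/2 = -9

-9


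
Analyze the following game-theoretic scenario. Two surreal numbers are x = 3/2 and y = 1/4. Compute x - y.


x = 3/2, y = 1/4
Converting to common denominator: 4
x = 6/4, y = 1/4
x - y = 3/2 - 1/4 = 5/4

5/4


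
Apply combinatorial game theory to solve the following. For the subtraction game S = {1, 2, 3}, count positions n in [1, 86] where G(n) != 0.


Subtraction set S = {1, 2, 3}, so G(n) = n mod 4.
G(n) = 0 when n is a multiple of 4.
Multiples of 4 in [1, 86]: 21
N-positions (nonzero Grundy) = 86 - 21 = 65

65


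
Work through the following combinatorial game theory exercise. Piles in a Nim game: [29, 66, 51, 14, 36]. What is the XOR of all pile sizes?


We need the XOR (exclusive or) of all pile sizes.
After XOR-ing pile 1 (size 29): 0 XOR 29 = 29
After XOR-ing pile 2 (size 66): 29 XOR 66 = 95
After XOR-ing pile 3 (size 51): 95 XOR 51 = 108
After XOR-ing pile 4 (size 14): 108 XOR 14 = 98
After XOR-ing pile 5 (size 36): 98 XOR 36 = 70
The Nim-value of this position is 70.

70


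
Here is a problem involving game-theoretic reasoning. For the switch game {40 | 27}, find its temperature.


The game is {40 | 27}, a switch {a | b} with numbers a > b.
Cooling {a | b} by t gives {a - t | b + t}, which stops being hot when a - t = b + t, i.e. at t = (a - b)/2. So the temperature of a switch is (a - b)/2.
Temperature = (Left option - Right option) / 2
= (40 - (27)) / 2
= 13 / 2
= 13/2

13/2


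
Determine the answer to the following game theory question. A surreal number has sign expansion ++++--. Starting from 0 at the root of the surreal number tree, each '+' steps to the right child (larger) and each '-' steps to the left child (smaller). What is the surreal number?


Sign expansion: ++++--
Rule: track bounds (lo, hi), initially (-inf, +inf). On '+', the current value becomes lo and we move to the simplest number in (value, hi): value + 1 if hi = +inf, otherwise the midpoint (value + hi)/2. On '-', the current value becomes hi and we move to value - 1 if lo = -inf, otherwise the midpoint (lo + value)/2.
Start at 0.
Step 1: sign = +, move right. Bounds: (0, +inf). Value = 1
Step 2: sign = +, move right. Bounds: (1, +inf). Value = 2
Step 3: sign = +, move right. Bounds: (2, +inf). Value = 3
Step 4: sign = +, move right. Bounds: (3, +inf). Value = 4
Step 5: sign = -, move left. Bounds: (3, 4). Value = 7/2
Step 6: sign = -, move left. Bounds: (3, 7/2). Value = 13/4
The surreal number with sign expansion ++++-- is 13/4.

13/4


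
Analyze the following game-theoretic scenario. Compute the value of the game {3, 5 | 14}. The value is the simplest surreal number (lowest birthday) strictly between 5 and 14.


Left options: {3, 5}, max = 5
Right options: {14}, min = 14
All options are numbers and max(Left) < min(Right), so by the simplicity theorem the value is the simplest (earliest-born) number strictly between 5 and 14.
Integers 6 through 13 all lie strictly between 5 and 14.
Among integers, the simplest (lowest birthday = smallest |n|; 0 is born on day 0, +-n on day n) is 6.
No non-integer in the interval can be simpler: if x is a non-integer in the interval, then floor(x) or ceil(x) also lies in the interval (the interval contains an integer), and both are proper prefixes of x's sign expansion, i.e. born earlier. So the game value is 6.
Game value = 6

6


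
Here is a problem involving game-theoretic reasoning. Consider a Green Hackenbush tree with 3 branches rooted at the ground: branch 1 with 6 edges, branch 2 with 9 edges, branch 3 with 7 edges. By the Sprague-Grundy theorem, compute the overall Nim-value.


The tree has 3 branches from the ground vertex.
In Green Hackenbush, the Nim-value of a simple path of length k is k.
Branch 1: length 6, Nim-value = 6
Branch 2: length 9, Nim-value = 9
Branch 3: length 7, Nim-value = 7
Total Nim-value = XOR of all branch values:
0 XOR 6 = 6
6 XOR 9 = 15
15 XOR 7 = 8
Nim-value of the tree = 8

8


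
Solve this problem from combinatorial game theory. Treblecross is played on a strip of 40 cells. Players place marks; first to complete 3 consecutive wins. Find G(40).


Treblecross: place X on empty cells; 3-in-a-row wins.
Playing within two cells of an existing X lets the opponent win at once, so sensible play treats the cells i-2..i+2 around each X as dead. The player left with no safe cell loses, so this is a normal-play take-away game on strips of safe cells.
Placing X at cell i (0-indexed) of a strip of k safe cells leaves independent strips of sizes max(0, i-2) and max(0, k-i-3). Hence G(k) = mex{ G(max(0,i-2)) XOR G(max(0,k-i-3)) : 0 <= i < k }, with G(0) = 0.
G(1): splits (0,0):0^0=0 -> mex({0}) = 1
G(2): splits (0,0):0^0=0 -> mex({0}) = 1
G(3): splits (0,0):0^0=0 -> mex({0}) = 1
G(4): splits (0,1):0^1=1 (0,0):0^0=0 -> mex({0, 1}) = 2
G(5): splits (0,2):0^1=1 (0,1):0^1=1 (0,0):0^0=0 -> mex({0, 1}) = 2
G(6) = mex({1}) = 0
G(7) = mex({0, 1, 2}) = 3
G(8) = mex({0, 1, 2}) = 3
G(9) = mex({0, 2}) = 1
G(10) = mex({0, 2, 3}) = 1
G(11) = mex({0, 3}) = 1
G(12) = mex({1, 3}) = 0
G(13) = mex({0, 1, 2, 3}) = 4
G(14) = mex({0, 1, 2}) = 3
G(15) = mex({0, 1, 2}) = 3
G(16) = mex({0, 1, 2, 4}) = 3
G(17) = mex({0, 1, 3, 4}) = 2
G(18) = mex({0, 1, 3, 4}) = 2
G(19) = mex({0, 1, 3, 5}) = 2
G(20) = mex({0, 1, 2, 3, 5}) = 4
G(21) = mex({0, 1, 2, 3, 5}) = 4
G(22) = mex({1, 2, 6}) = 0
G(23) = mex({0, 1, 2, 3, 4, 6}) = 5
G(24) = mex({0, 1, 2, 3, 4}) = 5
G(25) = mex({0, 1, 3, 4, 7}) = 2
G(26) = mex({0, 1, 3, 4, 5, 7}) = 2
G(27) = mex({0, 1, 3, 5}) = 2
G(28) = mex({0, 1, 2, 5}) = 3
G(29) = mex({0, 1, 2, 4, 5, 6}) = 3
G(30) = mex({1, 2, 4, 6}) = 0
G(31) = mex({0, 1, 2, 3, 4, 6}) = 5
G(32) = mex({1, 2, 3, 4, 7}) = 0
G(33) = mex({0, 3, 7}) = 1
G(34) = mex({0, 2, 3, 5, 7}) = 1
G(35) = mex({0, 2, 3, 5, 6}) = 1
G(36) = mex({0, 1, 2, 5, 6}) = 3
G(37) = mex({0, 1, 2, 4, 5, 6}) = 3
G(38) = mex({0, 1, 2, 4}) = 3
G(39) = mex({0, 1, 2, 3, 4, 7}) = 5
G(40) = mex({0, 1, 2, 3, 4, 5, 7}) = 6
Therefore G(40) = 6.

6


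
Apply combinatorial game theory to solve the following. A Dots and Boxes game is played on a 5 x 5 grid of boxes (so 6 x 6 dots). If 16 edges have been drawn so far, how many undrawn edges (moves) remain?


Grid: 5 x 5 boxes, i.e. 6 rows and 6 columns of dots.
Horizontal edges: (rows + 1) * cols = 6 * 5 = 30
Vertical edges: rows * (cols + 1) = 5 * 6 = 30
Total edges: 30 + 30 = 60
Edges drawn: 16
Remaining: 60 - 16 = 44

44


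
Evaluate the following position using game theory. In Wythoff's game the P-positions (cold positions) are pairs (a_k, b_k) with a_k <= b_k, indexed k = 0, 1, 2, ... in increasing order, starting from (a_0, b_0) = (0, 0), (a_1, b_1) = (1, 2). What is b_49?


By Wythoff's theorem, a_k = floor(k * phi) and b_k = floor(k * phi^2) = a_k + k, where phi = (1 + sqrt(5))/2 is the golden ratio.
phi = (1 + sqrt(5))/2 = 1.618034
phi^2 = phi + 1 = 2.618034
k = 49
k * phi^2 = 49 * 2.618034 = 128.283665
b_49 = floor(k * phi^2) = 128 (check: a_49 + k = 79 + 49 = 128)

128


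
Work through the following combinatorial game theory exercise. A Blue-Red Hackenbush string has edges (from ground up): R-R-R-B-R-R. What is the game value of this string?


Edges (from ground): R-R-R-B-R-R
By Berlekamp's sign-expansion rule, a Blue-Red Hackenbush stalk has the value of the surreal number whose sign sequence is the edge sequence with B -> + and R -> -.
Sign sequence: ---+--
Trace the sign expansion in the surreal number tree, starting from 0:
Edge 1: R (sign -) -> bounds (-inf, 0), value = -1
Edge 2: R (sign -) -> bounds (-inf, -1), value = -2
Edge 3: R (sign -) -> bounds (-inf, -2), value = -3
Edge 4: B (sign +) -> bounds (-3, -2), value = -5/2
Edge 5: R (sign -) -> bounds (-3, -5/2), value = -11/4
Edge 6: R (sign -) -> bounds (-3, -11/4), value = -23/8
Game value = -23/8

-23/8


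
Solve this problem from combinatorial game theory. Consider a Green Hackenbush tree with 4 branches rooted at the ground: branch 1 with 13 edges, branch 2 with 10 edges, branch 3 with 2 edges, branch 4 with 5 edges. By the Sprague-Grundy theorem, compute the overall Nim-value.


The tree has 4 branches from the ground vertex.
In Green Hackenbush, the Nim-value of a simple path of length k is k.
Branch 1: length 13, Nim-value = 13
Branch 2: length 10, Nim-value = 10
Branch 3: length 2, Nim-value = 2
Branch 4: length 5, Nim-value = 5
Total Nim-value = XOR of all branch values:
0 XOR 13 = 13
13 XOR 10 = 7
7 XOR 2 = 5
5 XOR 5 = 0
Nim-value of the tree = 0

0


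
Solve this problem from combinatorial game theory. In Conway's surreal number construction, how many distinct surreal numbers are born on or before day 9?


Day 0: {|} = 0 is born. Count = 1.
Day n: the number of surreal numbers born by day n is 2^(n+1) - 1.
By day 0: 2^1 - 1 = 1
By day 1: 2^2 - 1 = 3
By day 2: 2^3 - 1 = 7
By day 3: 2^4 - 1 = 15
By day 4: 2^5 - 1 = 31
By day 5: 2^6 - 1 = 63
By day 6: 2^7 - 1 = 127
By day 7: 2^8 - 1 = 255
By day 8: 2^9 - 1 = 511
By day 9: 2^10 - 1 = 1023
By day 9: 1023 surreal numbers.

1023


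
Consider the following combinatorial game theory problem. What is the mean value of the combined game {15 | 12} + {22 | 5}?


G1 = {15 | 12}, G2 = {22 | 5}
Each is a switch {a | b} with numbers a > b; its mean value is (a + b)/2, and mean value is additive over game sums: m(G1 + G2) = m(G1) + m(G2).
Mean of G1 = (15 + (12))/2 = 27/2 = 27/2
Mean of G2 = (22 + (5))/2 = 27/2 = 27/2
Mean of G1 + G2 = 27/2 + 27/2 = 27

27


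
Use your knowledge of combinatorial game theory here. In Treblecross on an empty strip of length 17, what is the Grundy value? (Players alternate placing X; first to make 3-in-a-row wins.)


Treblecross: place X on empty cells; 3-in-a-row wins.
Playing within two cells of an existing X lets the opponent win at once, so sensible play treats the cells i-2..i+2 around each X as dead. The player left with no safe cell loses, so this is a normal-play take-away game on strips of safe cells.
Placing X at cell i (0-indexed) of a strip of k safe cells leaves independent strips of sizes max(0, i-2) and max(0, k-i-3). Hence G(k) = mex{ G(max(0,i-2)) XOR G(max(0,k-i-3)) : 0 <= i < k }, with G(0) = 0.
G(1): splits (0,0):0^0=0 -> mex({0}) = 1
G(2): splits (0,0):0^0=0 -> mex({0}) = 1
G(3): splits (0,0):0^0=0 -> mex({0}) = 1
G(4): splits (0,1):0^1=1 (0,0):0^0=0 -> mex({0, 1}) = 2
G(5): splits (0,2):0^1=1 (0,1):0^1=1 (0,0):0^0=0 -> mex({0, 1}) = 2
G(6) = mex({1}) = 0
G(7) = mex({0, 1, 2}) = 3
G(8) = mex({0, 1, 2}) = 3
G(9) = mex({0, 2}) = 1
G(10) = mex({0, 2, 3}) = 1
G(11) = mex({0, 3}) = 1
G(12) = mex({1, 3}) = 0
G(13) = mex({0, 1, 2, 3}) = 4
G(14) = mex({0, 1, 2}) = 3
G(15) = mex({0, 1, 2}) = 3
G(16) = mex({0, 1, 2, 4}) = 3
G(17) = mex({0, 1, 3, 4}) = 2
Therefore G(17) = 2.

2


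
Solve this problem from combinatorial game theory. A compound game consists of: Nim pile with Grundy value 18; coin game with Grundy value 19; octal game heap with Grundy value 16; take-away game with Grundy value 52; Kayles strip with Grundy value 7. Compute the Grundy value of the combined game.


By the Sprague-Grundy theorem, the Grundy value of a sum of games is the XOR of individual Grundy values.
Nim pile: Grundy value = 18. Running XOR: 0 XOR 18 = 18
coin game: Grundy value = 19. Running XOR: 18 XOR 19 = 1
octal game heap: Grundy value = 16. Running XOR: 1 XOR 16 = 17
take-away game: Grundy value = 52. Running XOR: 17 XOR 52 = 37
Kayles strip: Grundy value = 7. Running XOR: 37 XOR 7 = 34
The combined Grundy value is 34.

34


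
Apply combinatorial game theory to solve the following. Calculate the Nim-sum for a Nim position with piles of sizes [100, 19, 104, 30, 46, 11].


We need the XOR (exclusive or) of all pile sizes.
After XOR-ing pile 1 (size 100): 0 XOR 100 = 100
After XOR-ing pile 2 (size 19): 100 XOR 19 = 119
After XOR-ing pile 3 (size 104): 119 XOR 104 = 31
After XOR-ing pile 4 (size 30): 31 XOR 30 = 1
After XOR-ing pile 5 (size 46): 1 XOR 46 = 47
After XOR-ing pile 6 (size 11): 47 XOR 11 = 36
The Nim-value of this position is 36.

36


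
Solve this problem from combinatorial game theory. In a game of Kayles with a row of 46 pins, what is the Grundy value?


Kayles: a move removes 1 or 2 adjacent pins from a contiguous row.
Removing pins from a row of k leaves two independent rows (a, b) with a + b = k - 1 (one pin) or a + b = k - 2 (two pins); an end removal gives a = 0.
By Sprague-Grundy, G(k) = mex{ G(a) XOR G(b) } over all these splits. G(0) = 0.
G(1): splits (0,0):0^0=0 -> mex({0}) = 1
G(2): splits (0,1):0^1=1 (0,0):0^0=0 -> mex({0, 1}) = 2
G(3): splits (0,2):0^2=2 (1,1):1^1=0 (0,1):0^1=1 -> mex({0, 1, 2}) = 3
G(4): splits (0,3):0^3=3 (1,2):1^2=3 (0,2):0^2=2 (1,1):1^1=0 -> mex({0, 2, 3}) = 1
G(5): splits (0,4):0^1=1 (1,3):1^3=2 (2,2):2^2=0 (0,3):0^3=3 (1,2):1^2=3 -> mex({0, 1, 2, 3}) = 4
G(6) = mex({0, 1, 2, 4}) = 3
G(7) = mex({0, 1, 3, 4, 5}) = 2
G(8) = mex({0, 2, 3, 5, 6}) = 1
G(9) = mex({0, 1, 2, 3, 6, 7}) = 4
G(10) = mex({0, 1, 3, 4, 5, 7}) = 2
G(11) = mex({0, 1, 2, 3, 4, 5}) = 6
G(12) = mex({0, 1, 2, 3, 5, 6, 7}) = 4
G(13) = mex({0, 2, 3, 4, 6, 7}) = 1
G(14) = mex({0, 1, 4, 5, 6, 7}) = 2
G(15) = mex({0, 1, 2, 3, 4, 5, 6}) = 7
G(16) = mex({0, 2, 3, 5, 6, 7}) = 1
G(17) = mex({0, 1, 2, 3, 5, 6, 7}) = 4
G(18) = mex({0, 1, 2, 4, 5, 6}) = 3
G(19) = mex({0, 1, 3, 4, 5, 7}) = 2
G(20) = mex({0, 2, 3, 4, 5, 6, 7}) = 1
G(21) = mex({0, 1, 2, 3, 5, 6, 7}) = 4
G(22) = mex({0, 1, 2, 3, 4, 5, 7}) = 6
G(23) = mex({0, 1, 2, 3, 4, 5, 6}) = 7
G(24) = mex({0, 1, 2, 3, 5, 6, 7}) = 4
G(25) = mex({0, 2, 3, 4, 6, 7}) = 1
G(26) = mex({0, 1, 3, 4, 5, 6, 7}) = 2
G(27) = mex({0, 1, 2, 3, 4, 5, 6, 7}) = 8
G(28) = mex({0, 1, 2, 3, 4, 6, 7, 8}) = 5
G(29) = mex({0, 1, 2, 3, 5, 6, 7, 8, 9}) = 4
G(30) = mex({0, 1, 2, 3, 4, 5, 6, 9, 10}) = 7
G(31) = mex({0, 1, 3, 4, 5, 7, 10, 11}) = 2
G(32) = mex({0, 2, 3, 4, 5, 6, 7, 9, 11}) = 1
G(33) = mex({0, 1, 2, 3, 4, 5, 6, 7, 9, 12}) = 8
G(34) = mex({0, 1, 2, 3, 4, 5, 7, 8, 11, 12}) = 6
G(35) = mex({0, 1, 2, 3, 4, 5, 6, 8, 9, 10, 11}) = 7
G(36) = mex({0, 1, 2, 3, 5, 6, 7, 9, 10}) = 4
G(37) = mex({0, 2, 3, 4, 6, 7, 9, 10, 11, 12}) = 1
G(38) = mex({0, 1, 3, 4, 5, 6, 7, 9, 10, 11, 12}) = 2
G(39) = mex({0, 1, 2, 4, 5, 6, 7, 9, 10, 12, 14}) = 3
G(40) = mex({0, 2, 3, 4, 6, 7, 11, 12, 14}) = 1
G(41) = mex({0, 1, 2, 3, 5, 6, 7, 9, 10, 11, 12}) = 4
G(42) = mex({0, 1, 2, 3, 4, 5, 6, 9, 10}) = 7
G(43) = mex({0, 1, 3, 4, 5, 7, 9, 10, 12, 15}) = 2
G(44) = mex({0, 2, 3, 4, 5, 6, 7, 9, 10, 12, 15}) = 1
G(45) = mex({0, 1, 2, 3, 4, 5, 6, 7, 9, 10, 12, 14}) = 8
G(46) = mex({0, 1, 3, 4, 5, 7, 8, 11, 12, 14}) = 2
Therefore G(46) = 2.

2
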